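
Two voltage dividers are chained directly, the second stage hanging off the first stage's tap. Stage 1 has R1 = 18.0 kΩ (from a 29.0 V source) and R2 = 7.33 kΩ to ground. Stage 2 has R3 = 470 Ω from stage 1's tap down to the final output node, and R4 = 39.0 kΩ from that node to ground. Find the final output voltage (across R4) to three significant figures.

Stage 2 presents R3+R4 = 39470 Ω as a load on stage 1's tap.
Stage 1's lower leg becomes R2‖(R3+R4) = 6182 Ω, so V_mid = 29.0 × 6182/24180 = 7.414 V.
Stage 2 is itself unloaded: V_out = V_mid × R4/(R3+R4) = 7.414 × 39000/39470 = 7.33 V.

V_out ≈ 7.33 V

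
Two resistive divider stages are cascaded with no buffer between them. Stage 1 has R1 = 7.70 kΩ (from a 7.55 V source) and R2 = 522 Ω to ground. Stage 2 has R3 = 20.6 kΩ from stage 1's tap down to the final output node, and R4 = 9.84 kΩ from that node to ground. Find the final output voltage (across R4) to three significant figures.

V_out ≈ 0.153 V

Stage 2 presents R3+R4 = 30440 Ω as a load on stage 1's tap.
Stage 1's lower leg becomes R2‖(R3+R4) = 513.2 Ω, so V_mid = 7.55 × 513.2/8213 = 0.4718 V.
Stage 2 is itself unloaded: V_out = V_mid × R4/(R3+R4) = 0.4718 × 9840/30440 = 0.153 V.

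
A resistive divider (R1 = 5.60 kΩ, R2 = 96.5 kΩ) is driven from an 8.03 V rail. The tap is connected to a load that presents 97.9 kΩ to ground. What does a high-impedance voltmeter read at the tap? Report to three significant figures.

V_out ≈ 7.20 V

The load sits in parallel with R2: R2‖R_L = (96.5 × 97.9) / (96.5 + 97.9) = 48.60 kΩ.
V_out = 8.03 × 48.60 / (5.60 + 48.60) = 8.03 × 48.60/54.20 = 7.20 V.
(Unloaded it would have been 7.59 V.)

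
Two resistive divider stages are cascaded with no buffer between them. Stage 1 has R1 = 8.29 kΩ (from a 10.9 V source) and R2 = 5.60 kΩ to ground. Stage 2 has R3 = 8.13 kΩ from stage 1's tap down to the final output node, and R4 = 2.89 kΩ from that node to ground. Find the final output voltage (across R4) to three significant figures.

Stage 2 presents R3+R4 = 11.02 kΩ as a load on stage 1's tap.
Stage 1's lower leg becomes R2‖(R3+R4) = 3.713 kΩ, so V_mid = 10.9 × 3.713/12.00 = 3.372 V.
Stage 2 is itself unloaded: V_out = V_mid × R4/(R3+R4) = 3.372 × 2.89/11.02 = 0.884 V.

V_out ≈ 0.884 V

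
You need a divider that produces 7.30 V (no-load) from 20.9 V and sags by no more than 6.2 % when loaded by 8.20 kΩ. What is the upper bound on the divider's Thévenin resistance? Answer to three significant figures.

R_th ≤ 542 Ω

Loading drop = R_th/(R_th + R_L) ≤ 0.0620, so R_th ≤ R_L · ε/(1−ε) = 8.20 kΩ × 0.0620/0.9380 = 542 Ω.
(Any R1, R2 with R2/(R1+R2) = 0.349 and R1‖R2 ≤ 542 Ω will meet the spec.)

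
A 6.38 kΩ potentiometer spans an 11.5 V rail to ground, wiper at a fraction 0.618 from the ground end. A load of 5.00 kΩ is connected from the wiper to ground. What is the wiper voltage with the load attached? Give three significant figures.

The wiper splits the pot into (1−α)R = 2.437 kΩ above and αR = 3.943 kΩ below.
Lower section ‖ load = 2.204 kΩ.
V_wiper = 11.5 × 2.204/(2.437 + 2.204) = 5.46 V.

V ≈ 5.46 V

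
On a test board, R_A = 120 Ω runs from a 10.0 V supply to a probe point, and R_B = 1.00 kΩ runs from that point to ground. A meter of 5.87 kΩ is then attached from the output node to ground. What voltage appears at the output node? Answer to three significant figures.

The load sits in parallel with R_B: R_B‖R_L = (1000 × 5870) / (1000 + 5870) = 854.4 Ω.
V_out = 10.0 × 854.4 / (120 + 854.4) = 10.0 × 854.4/974.4 = 8.77 V.

V_out ≈ 8.77 V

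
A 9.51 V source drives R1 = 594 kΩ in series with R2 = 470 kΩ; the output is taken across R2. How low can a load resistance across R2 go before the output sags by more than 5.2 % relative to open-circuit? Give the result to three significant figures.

Output resistance R_th = R1‖R2 = (594 × 470)/1064 = 262.4 kΩ.
The fractional drop is R_th/(R_th + R_L); requiring this ≤ 0.0520 gives R_L ≥ R_th(1/0.0520 − 1) = 262.4 × 18.23 = 4.78 MΩ.

R_L(min) ≈ 4.78 MΩ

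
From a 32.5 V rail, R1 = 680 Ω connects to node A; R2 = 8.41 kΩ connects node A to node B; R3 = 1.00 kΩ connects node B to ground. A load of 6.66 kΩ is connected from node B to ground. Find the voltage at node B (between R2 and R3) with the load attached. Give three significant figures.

At node B, R3 is in parallel with the load: R3‖R_L = 869.5 Ω.
Below node A the resistance is R2 + (R3‖R_L) = 9279 Ω, so V_A = 32.5 × 9279/9959 = 30.28 V.
Then V_B = V_A × (R3‖R_L)/(R2 + R3‖R_L) = 30.28 × 869.5/9279 = 2.84 V.

V ≈ 2.84 V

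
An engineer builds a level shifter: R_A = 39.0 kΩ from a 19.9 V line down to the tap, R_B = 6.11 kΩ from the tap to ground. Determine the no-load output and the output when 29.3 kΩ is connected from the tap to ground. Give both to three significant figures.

Open-circuit: V = 19.9 × 6.11/(39.0 + 6.11) = 2.70 V.
With the load, R_B becomes R_B‖R_L = 5.056 kΩ, so V = 19.9 × 5.056/44.06 = 2.28 V.

Unloaded: 2.70 V; loaded: 2.28 V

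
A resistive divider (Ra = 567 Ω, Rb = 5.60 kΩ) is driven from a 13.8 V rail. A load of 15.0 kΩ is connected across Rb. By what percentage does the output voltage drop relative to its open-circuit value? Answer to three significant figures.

3.32 %

The divider's output (Thévenin) resistance is Ra‖Rb = 514.9 Ω.
Fractional drop under load = R_th/(R_th + R_L) = 514.9 / (514.9 + 15000) = 0.03319.
So the output falls by 3.32 %.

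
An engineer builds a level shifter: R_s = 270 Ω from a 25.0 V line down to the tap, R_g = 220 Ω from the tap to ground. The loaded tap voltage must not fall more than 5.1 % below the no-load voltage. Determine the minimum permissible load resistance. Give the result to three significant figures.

R_L(min) ≈ 2.26 kΩ

Output resistance R_th = R_s‖R_g = (270 × 220)/490.0 = 121.2 Ω.
The fractional drop is R_th/(R_th + R_L); requiring this ≤ 0.0510 gives R_L ≥ R_th(1/0.0510 − 1) = 121.2 × 18.61 = 2.26 kΩ.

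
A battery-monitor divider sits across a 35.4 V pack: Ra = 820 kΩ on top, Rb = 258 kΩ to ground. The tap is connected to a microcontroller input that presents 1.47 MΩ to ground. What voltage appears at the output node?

The load sits in parallel with Rb: Rb‖R_L = (258 × 1470) / (258 + 1470) = 219.5 kΩ.
V_out = 35.4 × 219.5 / (820 + 219.5) = 35.4 × 219.5/1039 = 7.47 V.

V_out ≈ 7.47 V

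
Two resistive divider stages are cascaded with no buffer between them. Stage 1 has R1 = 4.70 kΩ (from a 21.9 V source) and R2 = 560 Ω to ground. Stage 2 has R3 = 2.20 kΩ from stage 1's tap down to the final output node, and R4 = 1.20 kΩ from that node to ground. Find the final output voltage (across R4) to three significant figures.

V_out ≈ 0.717 V

Stage 2 presents R3+R4 = 3400 Ω as a load on stage 1's tap.
Stage 1's lower leg becomes R2‖(R3+R4) = 480.8 Ω, so V_mid = 21.9 × 480.8/5181 = 2.032 V.
Stage 2 is itself unloaded: V_out = V_mid × R4/(R3+R4) = 2.032 × 1200/3400 = 0.717 V.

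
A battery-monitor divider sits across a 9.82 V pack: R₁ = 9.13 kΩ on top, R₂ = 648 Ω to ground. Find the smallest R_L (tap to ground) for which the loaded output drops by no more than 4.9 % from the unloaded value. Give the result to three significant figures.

Output resistance R_th = R₁‖R₂ = (9130 × 648)/9778 = 605.1 Ω.
The fractional drop is R_th/(R_th + R_L); requiring this ≤ 0.0490 gives R_L ≥ R_th(1/0.0490 − 1) = 605.1 × 19.41 = 11.7 kΩ.

R_L(min) ≈ 11.7 kΩ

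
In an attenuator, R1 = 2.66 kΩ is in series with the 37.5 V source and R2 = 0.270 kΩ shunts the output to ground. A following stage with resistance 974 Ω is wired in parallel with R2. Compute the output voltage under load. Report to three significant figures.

The load sits in parallel with R2: R2‖R_L = (270 × 974) / (270 + 974) = 211.4 Ω.
V_out = 37.5 × 211.4 / (2660 + 211.4) = 37.5 × 211.4/2871 = 2.76 V.

V_out ≈ 2.76 V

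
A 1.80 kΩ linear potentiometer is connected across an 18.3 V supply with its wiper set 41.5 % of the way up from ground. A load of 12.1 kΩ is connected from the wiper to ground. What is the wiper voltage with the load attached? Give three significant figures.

The wiper splits the pot into (1−α)R = 1053 Ω above and αR = 747.0 Ω below.
Lower section ‖ load = 703.6 Ω.
V_wiper = 18.3 × 703.6/(1053 + 703.6) = 7.33 V.

V ≈ 7.33 V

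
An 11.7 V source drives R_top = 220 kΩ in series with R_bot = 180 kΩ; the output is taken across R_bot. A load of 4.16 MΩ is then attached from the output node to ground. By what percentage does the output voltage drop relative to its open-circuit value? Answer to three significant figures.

The divider's output (Thévenin) resistance is R_top‖R_bot = 99.00 kΩ.
Fractional drop under load = R_th/(R_th + R_L) = 99.00 / (99.00 + 4160) = 0.02324.
So the output falls by 2.32 %.

2.32 %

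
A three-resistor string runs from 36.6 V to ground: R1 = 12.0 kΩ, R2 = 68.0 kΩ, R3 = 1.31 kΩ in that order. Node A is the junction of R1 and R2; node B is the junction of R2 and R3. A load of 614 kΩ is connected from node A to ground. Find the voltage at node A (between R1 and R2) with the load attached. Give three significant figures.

Below node A the series string R2+R3 = 69.31 kΩ sits in parallel with the 614 kΩ load: 62.28 kΩ.
V_A = 36.6 × 62.28/(12.0 + 62.28) = 30.7 V.

V ≈ 30.7 V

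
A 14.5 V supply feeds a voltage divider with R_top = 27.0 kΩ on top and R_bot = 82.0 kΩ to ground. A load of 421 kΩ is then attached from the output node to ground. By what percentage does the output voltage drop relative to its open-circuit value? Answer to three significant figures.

The divider's output (Thévenin) resistance is R_top‖R_bot = 20.31 kΩ.
Fractional drop under load = R_th/(R_th + R_L) = 20.31 / (20.31 + 421) = 0.04603.
So the output falls by 4.60 %.

4.60 %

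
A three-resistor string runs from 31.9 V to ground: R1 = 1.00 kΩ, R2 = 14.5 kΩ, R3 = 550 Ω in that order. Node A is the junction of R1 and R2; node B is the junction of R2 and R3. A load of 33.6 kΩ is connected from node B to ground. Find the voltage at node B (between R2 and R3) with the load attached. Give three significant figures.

V ≈ 1.08 V

At node B, R3 is in parallel with the load: R3‖R_L = 541.1 Ω.
Below node A the resistance is R2 + (R3‖R_L) = 15040 Ω, so V_A = 31.9 × 15040/16040 = 29.91 V.
Then V_B = V_A × (R3‖R_L)/(R2 + R3‖R_L) = 29.91 × 541.1/15040 = 1.08 V.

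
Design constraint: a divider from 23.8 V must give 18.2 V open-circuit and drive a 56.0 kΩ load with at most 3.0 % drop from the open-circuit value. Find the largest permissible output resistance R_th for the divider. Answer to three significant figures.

Loading drop = R_th/(R_th + R_L) ≤ 0.0300, so R_th ≤ R_L · ε/(1−ε) = 56.0 kΩ × 0.0300/0.9700 = 1.73 kΩ.

R_th ≤ 1.73 kΩ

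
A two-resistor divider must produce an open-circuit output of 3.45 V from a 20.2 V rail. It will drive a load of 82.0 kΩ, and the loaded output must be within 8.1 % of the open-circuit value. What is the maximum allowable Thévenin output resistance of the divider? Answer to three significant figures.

Loading drop = R_th/(R_th + R_L) ≤ 0.0810, so R_th ≤ R_L · ε/(1−ε) = 82.0 kΩ × 0.0810/0.9190 = 7.23 kΩ.

R_th ≤ 7.23 kΩ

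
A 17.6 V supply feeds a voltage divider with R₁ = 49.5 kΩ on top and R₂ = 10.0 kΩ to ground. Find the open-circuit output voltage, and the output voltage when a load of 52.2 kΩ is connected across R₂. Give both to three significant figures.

Open-circuit: V = 17.6 × 10.0/(49.5 + 10.0) = 2.96 V.
With the load, R₂ becomes R₂‖R_L = 8.392 kΩ, so V = 17.6 × 8.392/57.89 = 2.55 V.

Unloaded: 2.96 V; loaded: 2.55 V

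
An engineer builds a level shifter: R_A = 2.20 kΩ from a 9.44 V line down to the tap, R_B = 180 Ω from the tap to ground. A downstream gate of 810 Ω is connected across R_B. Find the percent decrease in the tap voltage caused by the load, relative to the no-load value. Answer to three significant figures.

The divider's output (Thévenin) resistance is R_A‖R_B = 166.4 Ω.
Fractional drop under load = R_th/(R_th + R_L) = 166.4 / (166.4 + 810) = 0.1704.
So the output falls by 17.0 %.

17.0 %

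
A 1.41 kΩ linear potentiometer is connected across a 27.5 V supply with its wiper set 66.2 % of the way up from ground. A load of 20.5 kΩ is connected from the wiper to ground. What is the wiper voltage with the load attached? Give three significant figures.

The wiper splits the pot into (1−α)R = 476.6 Ω above and αR = 933.4 Ω below.
Lower section ‖ load = 892.8 Ω.
V_wiper = 27.5 × 892.8/(476.6 + 892.8) = 17.9 V.

V ≈ 17.9 V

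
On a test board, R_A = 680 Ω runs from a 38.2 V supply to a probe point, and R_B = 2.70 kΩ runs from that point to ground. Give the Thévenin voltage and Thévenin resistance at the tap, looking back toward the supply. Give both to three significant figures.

V_th is the open-circuit tap voltage: 38.2 × 2700/(680 + 2700) = 30.5 V.
With the supply zeroed, R_A and R_B appear in parallel from the tap: R_th = R_A‖R_B = (680 × 2700)/3380 = 543 Ω.

V_th = 30.5 V, R_th = 543 Ω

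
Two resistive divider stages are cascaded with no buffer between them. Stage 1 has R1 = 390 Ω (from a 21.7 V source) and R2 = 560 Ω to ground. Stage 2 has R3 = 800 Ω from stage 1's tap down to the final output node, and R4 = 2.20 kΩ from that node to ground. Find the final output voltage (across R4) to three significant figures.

Stage 2 presents R3+R4 = 3000 Ω as a load on stage 1's tap.
Stage 1's lower leg becomes R2‖(R3+R4) = 471.9 Ω, so V_mid = 21.7 × 471.9/861.9 = 11.88 V.
Stage 2 is itself unloaded: V_out = V_mid × R4/(R3+R4) = 11.88 × 2200/3000 = 8.71 V.

V_out ≈ 8.71 V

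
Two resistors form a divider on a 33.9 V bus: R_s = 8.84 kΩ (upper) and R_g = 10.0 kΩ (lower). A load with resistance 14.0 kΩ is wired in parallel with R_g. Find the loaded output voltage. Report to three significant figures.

The load sits in parallel with R_g: R_g‖R_L = (10.0 × 14.0) / (10.0 + 14.0) = 5.833 kΩ.
V_out = 33.9 × 5.833 / (8.84 + 5.833) = 33.9 × 5.833/14.67 = 13.5 V.
(Unloaded it would have been 18.0 V.)

V_out ≈ 13.5 V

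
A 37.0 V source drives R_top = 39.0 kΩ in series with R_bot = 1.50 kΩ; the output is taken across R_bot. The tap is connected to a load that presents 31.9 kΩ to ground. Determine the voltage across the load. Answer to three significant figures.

V_out ≈ 1.31 V

The load sits in parallel with R_bot: R_bot‖R_L = (1.50 × 31.9) / (1.50 + 31.9) = 1.433 kΩ.
V_out = 37.0 × 1.433 / (39.0 + 1.433) = 37.0 × 1.433/40.43 = 1.31 V.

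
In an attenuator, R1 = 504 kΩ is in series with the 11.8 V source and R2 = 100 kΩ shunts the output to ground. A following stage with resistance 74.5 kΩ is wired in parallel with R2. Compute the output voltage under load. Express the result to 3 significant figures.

The load sits in parallel with R2: R2‖R_L = (100 × 74.5) / (100 + 74.5) = 42.69 kΩ.
V_out = 11.8 × 42.69 / (504 + 42.69) = 11.8 × 42.69/546.7 = 0.922 V.
(Unloaded it would have been 1.95 V.)

V_out ≈ 0.922 V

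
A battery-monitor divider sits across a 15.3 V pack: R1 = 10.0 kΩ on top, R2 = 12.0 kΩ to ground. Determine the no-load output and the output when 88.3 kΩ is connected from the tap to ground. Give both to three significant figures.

Open-circuit: V = 15.3 × 12.0/(10.0 + 12.0) = 8.35 V.
With the load, R2 becomes R2‖R_L = 10.56 kΩ, so V = 15.3 × 10.56/20.56 = 7.86 V.

Unloaded: 8.35 V; loaded: 7.86 V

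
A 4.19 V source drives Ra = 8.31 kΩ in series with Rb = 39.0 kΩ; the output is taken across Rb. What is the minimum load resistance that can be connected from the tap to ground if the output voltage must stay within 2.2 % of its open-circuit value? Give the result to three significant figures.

R_L(min) ≈ 305 kΩ

Output resistance R_th = Ra‖Rb = (8.31 × 39.0)/47.31 = 6.850 kΩ.
The fractional drop is R_th/(R_th + R_L); requiring this ≤ 0.0220 gives R_L ≥ R_th(1/0.0220 − 1) = 6.850 × 44.45 = 305 kΩ.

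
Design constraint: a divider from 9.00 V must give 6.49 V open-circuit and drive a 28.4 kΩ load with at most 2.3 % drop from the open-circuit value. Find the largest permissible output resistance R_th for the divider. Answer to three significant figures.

Loading drop = R_th/(R_th + R_L) ≤ 0.0230, so R_th ≤ R_L · ε/(1−ε) = 28.4 kΩ × 0.0230/0.9770 = 669 Ω.
(Any R1, R2 with R2/(R1+R2) = 0.721 and R1‖R2 ≤ 669 Ω will meet the spec.)

R_th ≤ 669 Ω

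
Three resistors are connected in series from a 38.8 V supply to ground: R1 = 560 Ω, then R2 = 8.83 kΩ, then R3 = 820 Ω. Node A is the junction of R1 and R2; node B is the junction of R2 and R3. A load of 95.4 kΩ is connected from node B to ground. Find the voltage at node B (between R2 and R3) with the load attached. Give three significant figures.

V ≈ 3.09 V

At node B, R3 is in parallel with the load: R3‖R_L = 813.0 Ω.
Below node A the resistance is R2 + (R3‖R_L) = 9643 Ω, so V_A = 38.8 × 9643/10200 = 36.67 V.
Then V_B = V_A × (R3‖R_L)/(R2 + R3‖R_L) = 36.67 × 813.0/9643 = 3.09 V.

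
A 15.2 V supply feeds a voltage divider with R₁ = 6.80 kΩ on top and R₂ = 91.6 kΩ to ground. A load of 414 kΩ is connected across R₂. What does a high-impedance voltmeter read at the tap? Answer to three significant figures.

The load sits in parallel with R₂: R₂‖R_L = (91.6 × 414) / (91.6 + 414) = 75.00 kΩ.
V_out = 15.2 × 75.00 / (6.80 + 75.00) = 15.2 × 75.00/81.80 = 13.9 V.
(Unloaded it would have been 14.1 V.)

V_out ≈ 13.9 V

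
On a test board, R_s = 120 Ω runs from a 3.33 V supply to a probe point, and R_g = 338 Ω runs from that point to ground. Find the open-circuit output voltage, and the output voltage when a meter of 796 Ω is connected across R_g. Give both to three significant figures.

Unloaded: 2.46 V; loaded: 2.21 V

Open-circuit: V = 3.33 × 338/(120 + 338) = 2.46 V.
With the load, R_g becomes R_g‖R_L = 237.3 Ω, so V = 3.33 × 237.3/357.3 = 2.21 V.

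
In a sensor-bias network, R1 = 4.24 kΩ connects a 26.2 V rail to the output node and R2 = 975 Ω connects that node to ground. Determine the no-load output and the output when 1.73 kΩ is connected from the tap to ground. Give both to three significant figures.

Open-circuit: V = 26.2 × 975/(4240 + 975) = 4.90 V.
With the load, R2 becomes R2‖R_L = 623.6 Ω, so V = 26.2 × 623.6/4864 = 3.36 V.

Unloaded: 4.90 V; loaded: 3.36 V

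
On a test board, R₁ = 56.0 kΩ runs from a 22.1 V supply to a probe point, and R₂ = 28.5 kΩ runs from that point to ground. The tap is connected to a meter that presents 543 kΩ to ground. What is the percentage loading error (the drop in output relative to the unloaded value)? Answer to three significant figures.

The divider's output (Thévenin) resistance is R₁‖R₂ = 18.89 kΩ.
Fractional drop under load = R_th/(R_th + R_L) = 18.89 / (18.89 + 543) = 0.03361.
So the output falls by 3.36 %.

3.36 %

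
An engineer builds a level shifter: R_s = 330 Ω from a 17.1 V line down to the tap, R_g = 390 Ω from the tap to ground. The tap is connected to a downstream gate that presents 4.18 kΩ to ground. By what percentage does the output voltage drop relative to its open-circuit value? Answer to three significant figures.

4.10 %

The divider's output (Thévenin) resistance is R_s‖R_g = 178.8 Ω.
Fractional drop under load = R_th/(R_th + R_L) = 178.8 / (178.8 + 4180) = 0.04101.
So the output falls by 4.10 %.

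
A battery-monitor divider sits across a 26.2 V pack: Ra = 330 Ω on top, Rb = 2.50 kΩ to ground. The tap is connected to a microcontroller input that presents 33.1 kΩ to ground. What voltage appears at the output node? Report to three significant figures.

V_out ≈ 22.9 V

The load sits in parallel with Rb: Rb‖R_L = (2500 × 33100) / (2500 + 33100) = 2324 Ω.
V_out = 26.2 × 2324 / (330 + 2324) = 26.2 × 2324/2654 = 22.9 V.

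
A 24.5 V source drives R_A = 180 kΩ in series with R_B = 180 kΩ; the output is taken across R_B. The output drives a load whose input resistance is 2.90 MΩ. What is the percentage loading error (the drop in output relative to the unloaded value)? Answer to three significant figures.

The divider's output (Thévenin) resistance is R_A‖R_B = 90.00 kΩ.
Fractional drop under load = R_th/(R_th + R_L) = 90.00 / (90.00 + 2900) = 0.03010.
So the output falls by 3.01 %.

3.01 %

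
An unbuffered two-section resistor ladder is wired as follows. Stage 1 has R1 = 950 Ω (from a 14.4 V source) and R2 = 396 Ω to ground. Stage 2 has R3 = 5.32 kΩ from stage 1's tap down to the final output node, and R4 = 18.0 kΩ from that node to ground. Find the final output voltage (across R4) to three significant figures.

Stage 2 presents R3+R4 = 23320 Ω as a load on stage 1's tap.
Stage 1's lower leg becomes R2‖(R3+R4) = 389.4 Ω, so V_mid = 14.4 × 389.4/1339 = 4.186 V.
Stage 2 is itself unloaded: V_out = V_mid × R4/(R3+R4) = 4.186 × 18000/23320 = 3.23 V.

V_out ≈ 3.23 V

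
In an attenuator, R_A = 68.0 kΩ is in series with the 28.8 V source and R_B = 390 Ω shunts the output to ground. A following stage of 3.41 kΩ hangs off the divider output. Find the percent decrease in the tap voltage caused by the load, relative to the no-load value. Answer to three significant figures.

10.2 %

The divider's output (Thévenin) resistance is R_A‖R_B = 387.8 Ω.
Fractional drop under load = R_th/(R_th + R_L) = 387.8 / (387.8 + 3410) = 0.1021.
So the output falls by 10.2 %.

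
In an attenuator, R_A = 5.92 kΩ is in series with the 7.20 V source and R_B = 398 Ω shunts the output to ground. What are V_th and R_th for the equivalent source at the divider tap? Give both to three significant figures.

V_th = 0.454 V, R_th = 373 Ω

V_th is the open-circuit tap voltage: 7.20 × 398/(5920 + 398) = 0.454 V.
With the supply zeroed, R_A and R_B appear in parallel from the tap: R_th = R_A‖R_B = (5920 × 398)/6318 = 373 Ω.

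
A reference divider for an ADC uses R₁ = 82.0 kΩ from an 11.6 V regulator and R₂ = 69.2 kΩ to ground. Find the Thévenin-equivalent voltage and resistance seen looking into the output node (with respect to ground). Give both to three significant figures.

V_th = 5.31 V, R_th = 37.5 kΩ

V_th is the open-circuit tap voltage: 11.6 × 69.2/(82.0 + 69.2) = 5.31 V.
With the supply zeroed, R₁ and R₂ appear in parallel from the tap: R_th = R₁‖R₂ = (82.0 × 69.2)/151.2 = 37.5 kΩ.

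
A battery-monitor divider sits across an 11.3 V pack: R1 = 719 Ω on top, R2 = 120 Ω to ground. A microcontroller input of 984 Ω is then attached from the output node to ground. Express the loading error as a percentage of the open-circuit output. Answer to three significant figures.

9.46 %

The divider's output (Thévenin) resistance is R1‖R2 = 102.8 Ω.
Fractional drop under load = R_th/(R_th + R_L) = 102.8 / (102.8 + 984) = 0.09462.
So the output falls by 9.46 %.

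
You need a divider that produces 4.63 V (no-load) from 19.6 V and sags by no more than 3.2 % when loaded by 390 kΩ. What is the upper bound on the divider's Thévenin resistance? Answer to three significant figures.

Loading drop = R_th/(R_th + R_L) ≤ 0.0320, so R_th ≤ R_L · ε/(1−ε) = 390 kΩ × 0.0320/0.9680 = 12.9 kΩ.
(Any R1, R2 with R2/(R1+R2) = 0.236 and R1‖R2 ≤ 12.9 kΩ will meet the spec.)

R_th ≤ 12.9 kΩ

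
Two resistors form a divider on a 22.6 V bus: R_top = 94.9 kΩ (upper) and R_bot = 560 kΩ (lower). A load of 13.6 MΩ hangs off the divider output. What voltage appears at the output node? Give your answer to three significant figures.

The load sits in parallel with R_bot: R_bot‖R_L = (560 × 13600) / (560 + 13600) = 537.9 kΩ.
V_out = 22.6 × 537.9 / (94.9 + 537.9) = 22.6 × 537.9/632.8 = 19.2 V.

V_out ≈ 19.2 V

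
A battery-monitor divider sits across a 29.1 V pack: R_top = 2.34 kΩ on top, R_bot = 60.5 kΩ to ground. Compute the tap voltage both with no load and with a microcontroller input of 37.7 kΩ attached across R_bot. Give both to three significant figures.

Unloaded: 28.0 V; loaded: 26.4 V

Open-circuit: V = 29.1 × 60.5/(2.34 + 60.5) = 28.0 V.
With the load, R_bot becomes R_bot‖R_L = 23.23 kΩ, so V = 29.1 × 23.23/25.57 = 26.4 V.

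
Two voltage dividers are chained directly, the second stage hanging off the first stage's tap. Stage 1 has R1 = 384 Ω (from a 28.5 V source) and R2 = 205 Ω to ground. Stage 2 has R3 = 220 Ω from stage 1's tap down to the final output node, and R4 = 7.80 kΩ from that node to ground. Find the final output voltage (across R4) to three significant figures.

V_out ≈ 9.49 V

Stage 2 presents R3+R4 = 8020 Ω as a load on stage 1's tap.
Stage 1's lower leg becomes R2‖(R3+R4) = 199.9 Ω, so V_mid = 28.5 × 199.9/583.9 = 9.757 V.
Stage 2 is itself unloaded: V_out = V_mid × R4/(R3+R4) = 9.757 × 7800/8020 = 9.49 V.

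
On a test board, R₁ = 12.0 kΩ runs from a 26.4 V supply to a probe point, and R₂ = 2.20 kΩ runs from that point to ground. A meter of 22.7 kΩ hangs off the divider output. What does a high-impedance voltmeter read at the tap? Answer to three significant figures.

V_out ≈ 3.78 V

The load sits in parallel with R₂: R₂‖R_L = (2.20 × 22.7) / (2.20 + 22.7) = 2.006 kΩ.
V_out = 26.4 × 2.006 / (12.0 + 2.006) = 26.4 × 2.006/14.01 = 3.78 V.
(Unloaded it would have been 4.09 V.)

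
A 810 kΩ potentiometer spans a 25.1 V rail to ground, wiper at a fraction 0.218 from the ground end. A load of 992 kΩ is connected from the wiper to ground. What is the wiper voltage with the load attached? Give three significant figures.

V ≈ 4.80 V

The wiper splits the pot into (1−α)R = 633.4 kΩ above and αR = 176.6 kΩ below.
Lower section ‖ load = 149.9 kΩ.
V_wiper = 25.1 × 149.9/(633.4 + 149.9) = 4.80 V.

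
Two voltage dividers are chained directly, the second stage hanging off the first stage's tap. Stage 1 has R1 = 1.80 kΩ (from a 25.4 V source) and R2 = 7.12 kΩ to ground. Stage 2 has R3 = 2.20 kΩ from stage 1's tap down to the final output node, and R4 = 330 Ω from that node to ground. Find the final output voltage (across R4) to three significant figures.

Stage 2 presents R3+R4 = 2530 Ω as a load on stage 1's tap.
Stage 1's lower leg becomes R2‖(R3+R4) = 1867 Ω, so V_mid = 25.4 × 1867/3667 = 12.93 V.
Stage 2 is itself unloaded: V_out = V_mid × R4/(R3+R4) = 12.93 × 330/2530 = 1.69 V.

V_out ≈ 1.69 V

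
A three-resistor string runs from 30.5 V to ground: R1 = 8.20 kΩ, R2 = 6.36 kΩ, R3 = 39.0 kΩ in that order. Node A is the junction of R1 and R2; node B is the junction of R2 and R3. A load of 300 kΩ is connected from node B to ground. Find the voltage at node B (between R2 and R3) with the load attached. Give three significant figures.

V ≈ 21.5 V

At node B, R3 is in parallel with the load: R3‖R_L = 34.51 kΩ.
Below node A the resistance is R2 + (R3‖R_L) = 40.87 kΩ, so V_A = 30.5 × 40.87/49.07 = 25.40 V.
Then V_B = V_A × (R3‖R_L)/(R2 + R3‖R_L) = 25.40 × 34.51/40.87 = 21.5 V.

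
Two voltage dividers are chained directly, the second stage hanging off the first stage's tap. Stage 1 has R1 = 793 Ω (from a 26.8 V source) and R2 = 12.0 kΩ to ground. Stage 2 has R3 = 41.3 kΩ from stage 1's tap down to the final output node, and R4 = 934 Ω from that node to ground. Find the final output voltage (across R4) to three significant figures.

Stage 2 presents R3+R4 = 42230 Ω as a load on stage 1's tap.
Stage 1's lower leg becomes R2‖(R3+R4) = 9345 Ω, so V_mid = 26.8 × 9345/10140 = 24.70 V.
Stage 2 is itself unloaded: V_out = V_mid × R4/(R3+R4) = 24.70 × 934/42230 = 0.546 V.

V_out ≈ 0.546 V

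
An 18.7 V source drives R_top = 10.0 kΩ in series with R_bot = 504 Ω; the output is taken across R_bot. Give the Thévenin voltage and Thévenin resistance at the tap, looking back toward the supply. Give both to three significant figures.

V_th is the open-circuit tap voltage: 18.7 × 504/(10000 + 504) = 0.897 V.
With the supply zeroed, R_top and R_bot appear in parallel from the tap: R_th = R_top‖R_bot = (10000 × 504)/10500 = 480 Ω.

V_th = 0.897 V, R_th = 480 Ω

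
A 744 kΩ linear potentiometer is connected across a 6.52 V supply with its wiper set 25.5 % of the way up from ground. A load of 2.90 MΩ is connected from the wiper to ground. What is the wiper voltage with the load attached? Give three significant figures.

V ≈ 1.59 V

The wiper splits the pot into (1−α)R = 554.3 kΩ above and αR = 189.7 kΩ below.
Lower section ‖ load = 178.1 kΩ.
V_wiper = 6.52 × 178.1/(554.3 + 178.1) = 1.59 V.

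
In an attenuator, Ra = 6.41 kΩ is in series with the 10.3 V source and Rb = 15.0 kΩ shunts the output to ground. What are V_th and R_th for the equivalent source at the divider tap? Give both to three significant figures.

V_th is the open-circuit tap voltage: 10.3 × 15.0/(6.41 + 15.0) = 7.22 V.
With the supply zeroed, Ra and Rb appear in parallel from the tap: R_th = Ra‖Rb = (6.41 × 15.0)/21.41 = 4.49 kΩ.

V_th = 7.22 V, R_th = 4.49 kΩ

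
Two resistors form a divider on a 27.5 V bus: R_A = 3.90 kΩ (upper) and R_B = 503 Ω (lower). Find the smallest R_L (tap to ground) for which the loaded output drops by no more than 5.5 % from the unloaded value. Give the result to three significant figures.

Output resistance R_th = R_A‖R_B = (3900 × 503)/4403 = 445.5 Ω.
The fractional drop is R_th/(R_th + R_L); requiring this ≤ 0.0550 gives R_L ≥ R_th(1/0.0550 − 1) = 445.5 × 17.18 = 7.66 kΩ.

R_L(min) ≈ 7.66 kΩ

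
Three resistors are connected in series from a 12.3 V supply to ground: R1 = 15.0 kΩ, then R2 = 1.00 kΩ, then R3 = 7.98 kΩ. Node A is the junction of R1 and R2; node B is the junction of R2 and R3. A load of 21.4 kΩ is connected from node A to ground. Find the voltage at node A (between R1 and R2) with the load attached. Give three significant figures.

Below node A the series string R2+R3 = 8.980 kΩ sits in parallel with the 21.4 kΩ load: 6.326 kΩ.
V_A = 12.3 × 6.326/(15.0 + 6.326) = 3.65 V.

V ≈ 3.65 V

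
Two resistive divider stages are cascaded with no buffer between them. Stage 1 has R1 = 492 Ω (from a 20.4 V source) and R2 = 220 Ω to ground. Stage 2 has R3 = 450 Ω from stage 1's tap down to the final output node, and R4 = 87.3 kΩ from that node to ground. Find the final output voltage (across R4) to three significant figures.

V_out ≈ 6.26 V

Stage 2 presents R3+R4 = 87750 Ω as a load on stage 1's tap.
Stage 1's lower leg becomes R2‖(R3+R4) = 219.4 Ω, so V_mid = 20.4 × 219.4/711.4 = 6.292 V.
Stage 2 is itself unloaded: V_out = V_mid × R4/(R3+R4) = 6.292 × 87300/87750 = 6.26 V.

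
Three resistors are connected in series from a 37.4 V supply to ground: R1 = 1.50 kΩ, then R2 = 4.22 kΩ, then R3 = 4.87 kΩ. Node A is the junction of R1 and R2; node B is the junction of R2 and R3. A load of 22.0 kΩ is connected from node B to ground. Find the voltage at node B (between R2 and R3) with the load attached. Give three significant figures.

At node B, R3 is in parallel with the load: R3‖R_L = 3.987 kΩ.
Below node A the resistance is R2 + (R3‖R_L) = 8.207 kΩ, so V_A = 37.4 × 8.207/9.707 = 31.62 V.
Then V_B = V_A × (R3‖R_L)/(R2 + R3‖R_L) = 31.62 × 3.987/8.207 = 15.4 V.

V ≈ 15.4 V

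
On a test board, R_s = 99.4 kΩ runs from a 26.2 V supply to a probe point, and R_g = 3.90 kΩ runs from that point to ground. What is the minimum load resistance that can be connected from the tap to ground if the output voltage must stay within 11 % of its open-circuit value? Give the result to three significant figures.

Output resistance R_th = R_s‖R_g = (99.4 × 3.90)/103.3 = 3.753 kΩ.
The fractional drop is R_th/(R_th + R_L); requiring this ≤ 0.110 gives R_L ≥ R_th(1/0.110 − 1) = 3.753 × 8.091 = 30.4 kΩ.

R_L(min) ≈ 30.4 kΩ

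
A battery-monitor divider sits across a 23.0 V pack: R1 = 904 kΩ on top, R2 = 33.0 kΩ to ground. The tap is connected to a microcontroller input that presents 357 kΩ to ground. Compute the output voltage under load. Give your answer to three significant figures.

V_out ≈ 0.744 V

The load sits in parallel with R2: R2‖R_L = (33.0 × 357) / (33.0 + 357) = 30.21 kΩ.
V_out = 23.0 × 30.21 / (904 + 30.21) = 23.0 × 30.21/934.2 = 0.744 V.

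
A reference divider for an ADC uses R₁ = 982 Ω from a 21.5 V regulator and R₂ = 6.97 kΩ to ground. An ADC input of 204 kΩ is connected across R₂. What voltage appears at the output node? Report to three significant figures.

The load sits in parallel with R₂: R₂‖R_L = (6970 × 204000) / (6970 + 204000) = 6740 Ω.
V_out = 21.5 × 6740 / (982 + 6740) = 21.5 × 6740/7722 = 18.8 V.

V_out ≈ 18.8 V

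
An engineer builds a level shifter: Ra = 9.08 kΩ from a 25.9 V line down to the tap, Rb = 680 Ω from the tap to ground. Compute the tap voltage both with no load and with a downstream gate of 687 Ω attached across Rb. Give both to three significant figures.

Open-circuit: V = 25.9 × 680/(9080 + 680) = 1.80 V.
With the load, Rb becomes Rb‖R_L = 341.7 Ω, so V = 25.9 × 341.7/9422 = 0.939 V.

Unloaded: 1.80 V; loaded: 0.939 V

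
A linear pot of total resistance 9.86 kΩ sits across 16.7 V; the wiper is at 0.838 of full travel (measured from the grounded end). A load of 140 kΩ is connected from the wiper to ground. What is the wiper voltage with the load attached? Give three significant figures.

The wiper splits the pot into (1−α)R = 1.597 kΩ above and αR = 8.263 kΩ below.
Lower section ‖ load = 7.802 kΩ.
V_wiper = 16.7 × 7.802/(1.597 + 7.802) = 13.9 V.

V ≈ 13.9 V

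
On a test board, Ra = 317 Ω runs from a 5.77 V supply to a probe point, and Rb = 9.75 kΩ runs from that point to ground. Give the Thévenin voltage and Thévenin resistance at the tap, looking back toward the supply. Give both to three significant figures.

V_th is the open-circuit tap voltage: 5.77 × 9750/(317 + 9750) = 5.59 V.
With the supply zeroed, Ra and Rb appear in parallel from the tap: R_th = Ra‖Rb = (317 × 9750)/10070 = 307 Ω.

V_th = 5.59 V, R_th = 307 Ω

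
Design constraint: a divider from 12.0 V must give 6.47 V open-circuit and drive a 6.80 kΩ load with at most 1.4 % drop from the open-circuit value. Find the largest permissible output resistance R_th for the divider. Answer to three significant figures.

R_th ≤ 96.6 Ω

Loading drop = R_th/(R_th + R_L) ≤ 0.0140, so R_th ≤ R_L · ε/(1−ε) = 6.80 kΩ × 0.0140/0.9860 = 96.6 Ω.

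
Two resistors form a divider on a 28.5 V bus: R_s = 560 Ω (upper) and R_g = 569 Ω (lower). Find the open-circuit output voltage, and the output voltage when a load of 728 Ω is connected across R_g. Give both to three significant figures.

Open-circuit: V = 28.5 × 569/(560 + 569) = 14.4 V.
With the load, R_g becomes R_g‖R_L = 319.4 Ω, so V = 28.5 × 319.4/879.4 = 10.4 V.

Unloaded: 14.4 V; loaded: 10.4 V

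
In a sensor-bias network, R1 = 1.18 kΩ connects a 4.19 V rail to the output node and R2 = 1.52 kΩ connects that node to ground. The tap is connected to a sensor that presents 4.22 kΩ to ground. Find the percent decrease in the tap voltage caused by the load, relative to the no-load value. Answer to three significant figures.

Unloaded V = 4.19 × 1.52/2.700 = 2.3588 V.
Loaded: R2‖R_L = 1.117 kΩ, giving V = 4.19 × 1.117/2.297 = 2.0380 V.
Drop = (2.3588 − 2.0380) / 2.3588 = 13.6 %.

13.6 %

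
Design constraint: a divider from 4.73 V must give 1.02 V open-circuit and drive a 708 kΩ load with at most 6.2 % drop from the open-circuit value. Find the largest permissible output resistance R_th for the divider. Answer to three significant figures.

R_th ≤ 46.8 kΩ

Loading drop = R_th/(R_th + R_L) ≤ 0.0620, so R_th ≤ R_L · ε/(1−ε) = 708 kΩ × 0.0620/0.9380 = 46.8 kΩ.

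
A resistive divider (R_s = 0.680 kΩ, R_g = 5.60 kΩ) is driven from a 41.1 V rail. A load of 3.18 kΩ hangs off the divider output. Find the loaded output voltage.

The load sits in parallel with R_g: R_g‖R_L = (5600 × 3180) / (5600 + 3180) = 2028 Ω.
V_out = 41.1 × 2028 / (680 + 2028) = 41.1 × 2028/2708 = 30.8 V.
(Unloaded it would have been 36.6 V.)

V_out ≈ 30.8 V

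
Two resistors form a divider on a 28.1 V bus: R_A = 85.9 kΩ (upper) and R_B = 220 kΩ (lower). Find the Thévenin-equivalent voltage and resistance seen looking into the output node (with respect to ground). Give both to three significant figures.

V_th is the open-circuit tap voltage: 28.1 × 220/(85.9 + 220) = 20.2 V.
With the supply zeroed, R_A and R_B appear in parallel from the tap: R_th = R_A‖R_B = (85.9 × 220)/305.9 = 61.8 kΩ.

V_th = 20.2 V, R_th = 61.8 kΩ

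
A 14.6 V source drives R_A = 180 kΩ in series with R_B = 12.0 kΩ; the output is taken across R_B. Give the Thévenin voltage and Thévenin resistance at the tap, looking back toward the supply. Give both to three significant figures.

V_th = 0.912 V, R_th = 11.2 kΩ

V_th is the open-circuit tap voltage: 14.6 × 12.0/(180 + 12.0) = 0.912 V.
With the supply zeroed, R_A and R_B appear in parallel from the tap: R_th = R_A‖R_B = (180 × 12.0)/192.0 = 11.2 kΩ.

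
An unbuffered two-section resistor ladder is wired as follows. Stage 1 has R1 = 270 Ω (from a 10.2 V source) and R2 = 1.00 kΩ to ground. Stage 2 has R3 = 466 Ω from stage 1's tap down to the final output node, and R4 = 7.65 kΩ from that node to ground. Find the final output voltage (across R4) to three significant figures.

Stage 2 presents R3+R4 = 8116 Ω as a load on stage 1's tap.
Stage 1's lower leg becomes R2‖(R3+R4) = 890.3 Ω, so V_mid = 10.2 × 890.3/1160 = 7.826 V.
Stage 2 is itself unloaded: V_out = V_mid × R4/(R3+R4) = 7.826 × 7650/8116 = 7.38 V.

V_out ≈ 7.38 V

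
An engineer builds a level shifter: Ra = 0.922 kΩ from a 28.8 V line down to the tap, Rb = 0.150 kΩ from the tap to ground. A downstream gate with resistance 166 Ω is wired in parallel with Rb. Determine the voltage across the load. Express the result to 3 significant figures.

V_out ≈ 2.27 V

The load sits in parallel with Rb: Rb‖R_L = (150 × 166) / (150 + 166) = 78.80 Ω.
V_out = 28.8 × 78.80 / (922 + 78.80) = 28.8 × 78.80/1001 = 2.27 V.
(Unloaded it would have been 4.03 V.)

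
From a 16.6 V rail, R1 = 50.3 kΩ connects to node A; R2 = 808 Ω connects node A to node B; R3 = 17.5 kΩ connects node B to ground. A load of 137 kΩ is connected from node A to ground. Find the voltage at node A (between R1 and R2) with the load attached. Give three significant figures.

Below node A the series string R2+R3 = 18310 Ω sits in parallel with the 137000 Ω load: 16150 Ω.
V_A = 16.6 × 16150/(50300 + 16150) = 4.03 V.

V ≈ 4.03 V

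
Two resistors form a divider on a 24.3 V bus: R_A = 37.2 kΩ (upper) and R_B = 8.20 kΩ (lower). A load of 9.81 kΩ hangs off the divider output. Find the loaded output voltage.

V_out ≈ 2.60 V

The load sits in parallel with R_B: R_B‖R_L = (8.20 × 9.81) / (8.20 + 9.81) = 4.467 kΩ.
V_out = 24.3 × 4.467 / (37.2 + 4.467) = 24.3 × 4.467/41.67 = 2.60 V.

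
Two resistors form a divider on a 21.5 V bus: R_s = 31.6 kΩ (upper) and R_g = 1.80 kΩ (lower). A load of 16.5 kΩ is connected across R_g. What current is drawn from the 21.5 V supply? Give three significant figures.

R_g‖R_L = 1.623 kΩ, so the source sees R_s + R_g‖R_L = 33.22 kΩ.
I = 21.5 V / 33.22 kΩ = 0.647 mA.

I ≈ 0.647 mA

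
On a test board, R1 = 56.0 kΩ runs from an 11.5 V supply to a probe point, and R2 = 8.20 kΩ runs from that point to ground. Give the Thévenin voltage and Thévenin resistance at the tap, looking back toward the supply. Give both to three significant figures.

V_th is the open-circuit tap voltage: 11.5 × 8.20/(56.0 + 8.20) = 1.47 V.
With the supply zeroed, R1 and R2 appear in parallel from the tap: R_th = R1‖R2 = (56.0 × 8.20)/64.20 = 7.15 kΩ.

V_th = 1.47 V, R_th = 7.15 kΩ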